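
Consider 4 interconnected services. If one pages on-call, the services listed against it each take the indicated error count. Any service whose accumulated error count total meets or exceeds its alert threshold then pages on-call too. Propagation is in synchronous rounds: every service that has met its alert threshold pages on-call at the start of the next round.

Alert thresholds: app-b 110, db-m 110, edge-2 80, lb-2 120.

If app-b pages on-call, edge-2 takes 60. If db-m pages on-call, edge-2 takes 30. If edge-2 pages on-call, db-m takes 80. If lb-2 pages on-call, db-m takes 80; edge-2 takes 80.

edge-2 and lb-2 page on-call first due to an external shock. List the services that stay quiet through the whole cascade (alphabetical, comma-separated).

app-b

Round 1 — edge-2, lb-2 page on-call (initial).
  db-m: +80+80 → 160 ≥ 110
Round 2 — db-m pages on-call.
No further pages.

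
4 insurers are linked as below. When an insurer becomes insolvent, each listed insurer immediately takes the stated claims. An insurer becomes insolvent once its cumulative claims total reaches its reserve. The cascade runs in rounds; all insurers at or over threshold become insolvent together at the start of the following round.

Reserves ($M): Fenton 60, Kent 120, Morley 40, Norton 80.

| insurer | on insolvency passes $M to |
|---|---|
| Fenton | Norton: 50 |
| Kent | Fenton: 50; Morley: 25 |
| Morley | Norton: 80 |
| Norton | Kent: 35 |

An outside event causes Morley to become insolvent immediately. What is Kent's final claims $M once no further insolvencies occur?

35

Round 1 — Morley becomes insolvent (initial).
  Norton: +80 → 80 ≥ 80
Round 2 — Norton becomes insolvent.
  Kent: +35 → 35 < 120
No further insolvencies.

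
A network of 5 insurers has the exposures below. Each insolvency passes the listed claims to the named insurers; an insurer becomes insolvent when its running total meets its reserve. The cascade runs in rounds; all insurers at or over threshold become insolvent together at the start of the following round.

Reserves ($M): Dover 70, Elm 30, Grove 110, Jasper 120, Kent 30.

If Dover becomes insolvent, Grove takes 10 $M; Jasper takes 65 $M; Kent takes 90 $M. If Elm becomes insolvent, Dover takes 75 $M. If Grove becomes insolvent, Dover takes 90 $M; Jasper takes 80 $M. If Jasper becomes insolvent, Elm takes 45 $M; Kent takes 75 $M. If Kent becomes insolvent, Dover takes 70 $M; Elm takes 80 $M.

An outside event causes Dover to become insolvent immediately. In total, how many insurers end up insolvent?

Round 1 — Dover becomes insolvent (initial).
  Grove: +10 → 10 < 110
  Jasper: +65 → 65 < 120
  Kent: +90 → 90 ≥ 30
Round 2 — Kent becomes insolvent.
  Elm: +80 → 80 ≥ 30
Round 3 — Elm becomes insolvent.
No further insolvencies.

3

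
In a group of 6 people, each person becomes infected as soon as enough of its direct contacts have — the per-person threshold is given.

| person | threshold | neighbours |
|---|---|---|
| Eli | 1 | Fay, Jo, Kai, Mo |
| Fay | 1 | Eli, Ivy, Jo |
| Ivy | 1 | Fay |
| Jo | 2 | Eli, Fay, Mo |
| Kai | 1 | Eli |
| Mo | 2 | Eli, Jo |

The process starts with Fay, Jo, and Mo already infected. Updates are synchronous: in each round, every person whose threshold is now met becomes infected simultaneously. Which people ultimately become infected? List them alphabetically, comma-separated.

Round 1 — Fay, Jo, Mo become infected (initial).
Round 2 — checking thresholds:
  Eli: 3 of 4 neighbours ≥ 1, becomes infected.
  Ivy: 1 of 1 neighbours ≥ 1, becomes infected.
Round 3 — checking thresholds:
  Kai: 1 of 1 neighbours ≥ 1, becomes infected.
Round 4 — no new infections; cascade stops.

Eli, Fay, Ivy, Jo, Kai, Mo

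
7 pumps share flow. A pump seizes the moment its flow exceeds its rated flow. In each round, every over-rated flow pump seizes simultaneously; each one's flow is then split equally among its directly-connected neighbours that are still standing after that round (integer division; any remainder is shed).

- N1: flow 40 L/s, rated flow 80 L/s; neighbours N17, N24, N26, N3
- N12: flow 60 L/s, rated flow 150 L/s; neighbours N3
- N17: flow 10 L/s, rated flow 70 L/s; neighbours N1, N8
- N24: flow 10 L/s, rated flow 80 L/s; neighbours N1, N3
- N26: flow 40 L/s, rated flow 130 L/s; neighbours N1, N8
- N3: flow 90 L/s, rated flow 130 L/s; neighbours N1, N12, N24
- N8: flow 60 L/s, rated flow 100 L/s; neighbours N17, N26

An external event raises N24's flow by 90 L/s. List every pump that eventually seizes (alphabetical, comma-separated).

N1, N12, N24, N3

Round 1 — N24 at 100 > 80. N24 seizes.
  N24 sheds 100 L/s to N1, N3: 50 each.
    N1: 40+50 = 90 > 80
    N3: 90+50 = 140 > 130
Round 2 — N1, N3 seize.
  N1 sheds 90 L/s to N17, N26: 45 each.
    N17: 10+45 = 55 ≤ 70
    N26: 40+45 = 85 ≤ 130
  N3 sheds 140 L/s to N12: 140 each.
    N12: 60+140 = 200 > 150
Round 3 — N12 seizes.
  N12 sheds 200 L/s: no online neighbours, lost.
No further seizures.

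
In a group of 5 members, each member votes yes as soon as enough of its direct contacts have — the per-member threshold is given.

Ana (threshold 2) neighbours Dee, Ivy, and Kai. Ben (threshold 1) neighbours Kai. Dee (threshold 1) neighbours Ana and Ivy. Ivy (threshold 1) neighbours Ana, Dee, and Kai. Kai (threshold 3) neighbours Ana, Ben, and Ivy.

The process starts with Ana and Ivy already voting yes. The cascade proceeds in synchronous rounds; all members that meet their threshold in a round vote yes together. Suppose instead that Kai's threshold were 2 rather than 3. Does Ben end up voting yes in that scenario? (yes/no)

yes

With Kai's threshold at 2:
Round 1 — Ana, Ivy vote yes (initial).
Round 2 — checking thresholds:
  Dee: 2 of 2 neighbours ≥ 1, votes yes.
  Kai: 2 of 3 neighbours ≥ 2, votes yes.
Round 3 — checking thresholds:
  Ben: 1 of 1 neighbours ≥ 1, votes yes.
Round 4 — no new yes votes; cascade stops.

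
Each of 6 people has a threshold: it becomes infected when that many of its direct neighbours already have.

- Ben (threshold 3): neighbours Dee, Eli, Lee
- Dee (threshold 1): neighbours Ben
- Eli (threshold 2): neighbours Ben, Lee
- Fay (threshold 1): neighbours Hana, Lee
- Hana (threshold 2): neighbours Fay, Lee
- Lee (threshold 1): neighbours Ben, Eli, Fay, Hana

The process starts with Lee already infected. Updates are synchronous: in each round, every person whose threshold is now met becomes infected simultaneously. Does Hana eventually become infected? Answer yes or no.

Round 1 — Lee becomes infected (initial).
Round 2 — checking thresholds:
  Ben: 1 of 3 neighbours < 3, holds.
  Eli: 1 of 2 neighbours < 2, holds.
  Fay: 1 of 2 neighbours ≥ 1, becomes infected.
  Hana: 1 of 2 neighbours < 2, holds.
Round 3 — checking thresholds:
  Ben: 1 of 3 neighbours < 3, holds.
  Eli: 1 of 2 neighbours < 2, holds.
  Hana: 2 of 2 neighbours ≥ 2, becomes infected.
Round 4 — no new infections; cascade stops.

yes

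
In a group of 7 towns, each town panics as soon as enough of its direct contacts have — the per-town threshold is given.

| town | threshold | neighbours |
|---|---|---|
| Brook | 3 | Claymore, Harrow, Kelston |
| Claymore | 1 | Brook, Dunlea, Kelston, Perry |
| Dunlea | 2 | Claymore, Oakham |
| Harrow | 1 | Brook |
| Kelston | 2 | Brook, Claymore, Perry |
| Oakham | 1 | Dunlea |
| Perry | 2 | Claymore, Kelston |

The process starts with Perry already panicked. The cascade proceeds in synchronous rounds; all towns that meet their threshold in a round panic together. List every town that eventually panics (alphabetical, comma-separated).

Round 1 — Perry panics (initial).
Round 2 — checking thresholds:
  Claymore: 1 of 4 neighbours ≥ 1, panics.
  Kelston: 1 of 3 neighbours < 2, below threshold.
Round 3 — checking thresholds:
  Brook: 1 of 3 neighbours < 3, below threshold.
  Dunlea: 1 of 2 neighbours < 2, below threshold.
  Kelston: 2 of 3 neighbours ≥ 2, panics.
Round 4 — no new panics; cascade stops.

Claymore, Kelston, Perry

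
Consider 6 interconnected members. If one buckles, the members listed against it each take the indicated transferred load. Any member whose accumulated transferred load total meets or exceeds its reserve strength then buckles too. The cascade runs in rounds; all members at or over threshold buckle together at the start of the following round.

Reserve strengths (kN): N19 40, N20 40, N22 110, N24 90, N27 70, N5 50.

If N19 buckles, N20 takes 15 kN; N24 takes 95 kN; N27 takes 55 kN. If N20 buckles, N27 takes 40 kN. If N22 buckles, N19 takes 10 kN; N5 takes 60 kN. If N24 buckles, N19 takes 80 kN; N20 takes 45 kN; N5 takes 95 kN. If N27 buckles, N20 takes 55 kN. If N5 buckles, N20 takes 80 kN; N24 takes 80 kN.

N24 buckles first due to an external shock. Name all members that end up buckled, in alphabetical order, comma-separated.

Round 1 — N24 buckles (initial).
  N19: +80 → 80 ≥ 40
  N20: +45 → 45 ≥ 40
  N5: +95 → 95 ≥ 50
Round 2 — N19, N20, N5 buckle.
  N27: +55+40 → 95 ≥ 70
Round 3 — N27 buckles.
No further bucklings.

N19, N20, N24, N27, N5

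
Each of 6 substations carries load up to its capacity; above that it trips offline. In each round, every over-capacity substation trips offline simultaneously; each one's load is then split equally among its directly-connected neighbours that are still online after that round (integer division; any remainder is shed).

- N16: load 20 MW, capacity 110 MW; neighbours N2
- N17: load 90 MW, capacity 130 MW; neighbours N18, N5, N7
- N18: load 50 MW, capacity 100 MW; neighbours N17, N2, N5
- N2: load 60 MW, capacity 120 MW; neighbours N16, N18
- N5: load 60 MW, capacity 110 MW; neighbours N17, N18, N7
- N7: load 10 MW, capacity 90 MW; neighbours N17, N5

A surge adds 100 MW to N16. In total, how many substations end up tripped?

6

Round 1 — N16 at 120 > 110. N16 trips offline.
  N16 sheds 120 MW to N2: 120 each.
    N2: 60+120 = 180 > 120
Round 2 — N2 trips offline.
  N2 sheds 180 MW to N18: 180 each.
    N18: 50+180 = 230 > 100
Round 3 — N18 trips offline.
  N18 sheds 230 MW to N17, N5: 115 each.
    N17: 90+115 = 205 > 130
    N5: 60+115 = 175 > 110
Round 4 — N17, N5 trip offline.
  N17 sheds 205 MW to N7: 205 each.
    N7: 10+205 = 215 > 90
  N5 sheds 175 MW to N7: 175 each.
    N7: 215+175 = 390 > 90
Round 5 — N7 trips offline.
  N7 sheds 390 MW: no online neighbours, lost.
No further trips.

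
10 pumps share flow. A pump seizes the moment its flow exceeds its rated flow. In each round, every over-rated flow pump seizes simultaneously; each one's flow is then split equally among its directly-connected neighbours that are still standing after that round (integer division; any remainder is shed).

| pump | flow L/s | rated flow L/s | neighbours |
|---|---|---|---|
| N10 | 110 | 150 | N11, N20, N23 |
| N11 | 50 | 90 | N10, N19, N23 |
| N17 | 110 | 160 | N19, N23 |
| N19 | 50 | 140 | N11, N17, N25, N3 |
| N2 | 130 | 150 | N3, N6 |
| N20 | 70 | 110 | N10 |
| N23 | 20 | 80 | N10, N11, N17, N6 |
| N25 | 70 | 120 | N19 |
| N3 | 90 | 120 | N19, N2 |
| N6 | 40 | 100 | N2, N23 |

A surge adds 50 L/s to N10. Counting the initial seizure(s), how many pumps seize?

10

Round 1 — N10 at 160 > 150. N10 seizes.
  N10 sheds 160 L/s to N11, N20, N23: 53 each (1 lost).
    N11: 50+53 = 103 > 90
    N20: 70+53 = 123 > 110
    N23: 20+53 = 73 ≤ 80
Round 2 — N11, N20 seize.
  N11 sheds 103 L/s to N19, N23: 51 each (1 lost).
    N19: 50+51 = 101 ≤ 140
    N23: 73+51 = 124 > 80
  N20 sheds 123 L/s: no online neighbours, lost.
Round 3 — N23 seizes.
  N23 sheds 124 L/s to N17, N6: 62 each.
    N17: 110+62 = 172 > 160
    N6: 40+62 = 102 > 100
Round 4 — N17, N6 seize.
  N17 sheds 172 L/s to N19: 172 each.
    N19: 101+172 = 273 > 140
  N6 sheds 102 L/s to N2: 102 each.
    N2: 130+102 = 232 > 150
Round 5 — N19, N2 seize.
  N19 sheds 273 L/s to N25, N3: 136 each (1 lost).
    N25: 70+136 = 206 > 120
    N3: 90+136 = 226 > 120
  N2 sheds 232 L/s to N3: 232 each.
    N3: 226+232 = 458 > 120
Round 6 — N25, N3 seize.
  N25 sheds 206 L/s: no online neighbours, lost.
  N3 sheds 458 L/s: no online neighbours, lost.
No further seizures.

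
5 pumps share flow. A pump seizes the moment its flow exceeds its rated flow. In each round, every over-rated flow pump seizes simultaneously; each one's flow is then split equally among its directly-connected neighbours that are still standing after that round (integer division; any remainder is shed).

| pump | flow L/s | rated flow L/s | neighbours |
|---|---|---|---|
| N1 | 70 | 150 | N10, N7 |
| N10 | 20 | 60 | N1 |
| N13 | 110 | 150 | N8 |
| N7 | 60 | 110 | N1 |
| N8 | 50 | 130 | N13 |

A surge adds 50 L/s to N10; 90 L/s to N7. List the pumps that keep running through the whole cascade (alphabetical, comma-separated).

N13, N8

Round 1 — N10 at 70 > 60; N7 at 150 > 110. N10, N7 seize.
  N10 sheds 70 L/s to N1: 70 each.
    N1: 70+70 = 140 ≤ 150
  N7 sheds 150 L/s to N1: 150 each.
    N1: 140+150 = 290 > 150
Round 2 — N1 seizes.
  N1 sheds 290 L/s: no online neighbours, lost.
No further seizures.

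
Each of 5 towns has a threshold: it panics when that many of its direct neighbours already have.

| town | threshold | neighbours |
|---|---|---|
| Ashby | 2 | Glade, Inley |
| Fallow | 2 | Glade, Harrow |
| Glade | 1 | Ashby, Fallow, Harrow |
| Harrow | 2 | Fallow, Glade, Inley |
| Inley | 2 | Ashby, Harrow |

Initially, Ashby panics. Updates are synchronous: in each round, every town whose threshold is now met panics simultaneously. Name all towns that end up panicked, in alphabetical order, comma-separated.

Round 1 — Ashby panics (initial).
Round 2 — checking thresholds:
  Glade: 1 of 3 neighbours ≥ 1, panics.
  Inley: 1 of 2 neighbours < 2, holds.
Round 3 — no new panics; cascade stops.

Ashby, Glade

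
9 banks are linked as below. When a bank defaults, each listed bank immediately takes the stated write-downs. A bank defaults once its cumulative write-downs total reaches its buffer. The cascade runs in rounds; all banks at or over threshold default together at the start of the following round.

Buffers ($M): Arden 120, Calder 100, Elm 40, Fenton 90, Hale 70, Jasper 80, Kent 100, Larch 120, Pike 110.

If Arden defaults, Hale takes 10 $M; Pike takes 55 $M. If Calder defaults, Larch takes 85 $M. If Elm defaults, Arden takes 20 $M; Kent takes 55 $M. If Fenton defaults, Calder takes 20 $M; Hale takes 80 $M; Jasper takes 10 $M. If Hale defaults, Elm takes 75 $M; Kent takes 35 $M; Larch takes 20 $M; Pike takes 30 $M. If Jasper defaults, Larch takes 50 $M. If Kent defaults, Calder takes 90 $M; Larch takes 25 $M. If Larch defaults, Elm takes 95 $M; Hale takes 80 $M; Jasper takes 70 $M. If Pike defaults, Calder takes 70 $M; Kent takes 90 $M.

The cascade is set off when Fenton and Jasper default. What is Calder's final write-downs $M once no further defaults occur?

Round 1 — Fenton, Jasper default (initial).
  Calder: +20 → 20 < 100
  Hale: +80 → 80 ≥ 70
  Larch: +50 → 50 < 120
Round 2 — Hale defaults.
  Elm: +75 → 75 ≥ 40
  Kent: +35 → 35 < 100
  Larch: +20 → 70 < 120
  Pike: +30 → 30 < 110
Round 3 — Elm defaults.
  Arden: +20 → 20 < 120
  Kent: +55 → 90 < 100
No further defaults.

20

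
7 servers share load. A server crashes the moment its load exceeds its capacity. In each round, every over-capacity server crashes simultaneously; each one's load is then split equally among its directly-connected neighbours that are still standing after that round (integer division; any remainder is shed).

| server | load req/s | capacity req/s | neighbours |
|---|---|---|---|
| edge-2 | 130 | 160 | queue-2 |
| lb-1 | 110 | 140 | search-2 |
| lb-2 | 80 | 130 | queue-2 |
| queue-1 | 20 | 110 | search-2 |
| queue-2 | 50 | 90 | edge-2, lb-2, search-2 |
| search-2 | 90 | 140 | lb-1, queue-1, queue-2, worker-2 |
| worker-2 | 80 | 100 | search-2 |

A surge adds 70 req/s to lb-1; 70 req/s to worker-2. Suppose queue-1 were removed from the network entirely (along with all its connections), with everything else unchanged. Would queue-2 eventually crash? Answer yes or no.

yes

With queue-1 removed:
Round 1 — lb-1 at 180 > 140; worker-2 at 150 > 100. lb-1, worker-2 crash.
  lb-1 sheds 180 req/s to search-2: 180 each.
    search-2: 90+180 = 270 > 140
  worker-2 sheds 150 req/s to search-2: 150 each.
    search-2: 270+150 = 420 > 140
Round 2 — search-2 crashes.
  search-2 sheds 420 req/s to queue-2: 420 each.
    queue-2: 50+420 = 470 > 90
Round 3 — queue-2 crashes.
  queue-2 sheds 470 req/s to edge-2, lb-2: 235 each.
    edge-2: 130+235 = 365 > 160
    lb-2: 80+235 = 315 > 130
Round 4 — edge-2, lb-2 crash.
  edge-2 sheds 365 req/s: no online neighbours, lost.
  lb-2 sheds 315 req/s: no online neighbours, lost.
No further crashes.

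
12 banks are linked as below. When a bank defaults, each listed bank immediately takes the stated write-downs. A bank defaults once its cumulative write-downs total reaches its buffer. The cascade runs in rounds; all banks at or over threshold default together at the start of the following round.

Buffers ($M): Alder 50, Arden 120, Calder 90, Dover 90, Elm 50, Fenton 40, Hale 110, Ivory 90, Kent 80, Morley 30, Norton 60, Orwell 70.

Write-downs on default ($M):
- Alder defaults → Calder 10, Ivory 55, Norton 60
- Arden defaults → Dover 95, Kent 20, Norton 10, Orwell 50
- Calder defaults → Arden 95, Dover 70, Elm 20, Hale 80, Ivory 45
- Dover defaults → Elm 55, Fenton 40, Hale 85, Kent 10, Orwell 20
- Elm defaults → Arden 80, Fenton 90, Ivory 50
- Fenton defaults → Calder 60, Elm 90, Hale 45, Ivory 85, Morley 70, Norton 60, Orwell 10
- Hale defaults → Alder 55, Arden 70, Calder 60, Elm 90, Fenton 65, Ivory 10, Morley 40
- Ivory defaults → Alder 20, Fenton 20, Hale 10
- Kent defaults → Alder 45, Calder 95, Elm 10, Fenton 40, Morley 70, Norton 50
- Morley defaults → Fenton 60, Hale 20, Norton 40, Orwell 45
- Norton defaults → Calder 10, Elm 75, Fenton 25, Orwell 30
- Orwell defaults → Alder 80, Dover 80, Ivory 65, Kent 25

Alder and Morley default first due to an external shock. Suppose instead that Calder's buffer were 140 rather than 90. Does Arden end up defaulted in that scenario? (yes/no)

With Calder's buffer at 140:
Round 1 — Alder, Morley default (initial).
  Calder: +10 → 10 < 140
  Fenton: +60 → 60 ≥ 40
  Hale: +20 → 20 < 110
  Ivory: +55 → 55 < 90
  Norton: +60+40 → 100 ≥ 60
  Orwell: +45 → 45 < 70
Round 2 — Fenton, Norton default.
  Calder: +60+10 → 80 < 140
  Elm: +90+75 → 165 ≥ 50
  Hale: +45 → 65 < 110
  Ivory: +85 → 140 ≥ 90
  Orwell: +10+30 → 85 ≥ 70
Round 3 — Elm, Ivory, Orwell default.
  Arden: +80 → 80 < 120
  Dover: +80 → 80 < 90
  Hale: +10 → 75 < 110
  Kent: +25 → 25 < 80
No further defaults.

no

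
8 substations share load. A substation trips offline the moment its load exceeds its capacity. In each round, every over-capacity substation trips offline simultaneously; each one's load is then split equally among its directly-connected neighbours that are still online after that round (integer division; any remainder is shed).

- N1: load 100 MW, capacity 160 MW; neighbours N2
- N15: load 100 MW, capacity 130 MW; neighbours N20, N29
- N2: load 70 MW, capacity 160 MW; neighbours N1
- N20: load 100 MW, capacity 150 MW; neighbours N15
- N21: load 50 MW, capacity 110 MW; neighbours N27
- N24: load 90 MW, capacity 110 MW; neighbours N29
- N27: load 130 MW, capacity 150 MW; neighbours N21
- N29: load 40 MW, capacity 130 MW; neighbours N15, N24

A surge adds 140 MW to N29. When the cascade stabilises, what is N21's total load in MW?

Round 1 — N29 at 180 > 130. N29 trips offline.
  N29 sheds 180 MW to N15, N24: 90 each.
    N15: 100+90 = 190 > 130
    N24: 90+90 = 180 > 110
Round 2 — N15, N24 trip offline.
  N15 sheds 190 MW to N20: 190 each.
    N20: 100+190 = 290 > 150
  N24 sheds 180 MW: no online neighbours, lost.
Round 3 — N20 trips offline.
  N20 sheds 290 MW: no online neighbours, lost.
No further trips.

50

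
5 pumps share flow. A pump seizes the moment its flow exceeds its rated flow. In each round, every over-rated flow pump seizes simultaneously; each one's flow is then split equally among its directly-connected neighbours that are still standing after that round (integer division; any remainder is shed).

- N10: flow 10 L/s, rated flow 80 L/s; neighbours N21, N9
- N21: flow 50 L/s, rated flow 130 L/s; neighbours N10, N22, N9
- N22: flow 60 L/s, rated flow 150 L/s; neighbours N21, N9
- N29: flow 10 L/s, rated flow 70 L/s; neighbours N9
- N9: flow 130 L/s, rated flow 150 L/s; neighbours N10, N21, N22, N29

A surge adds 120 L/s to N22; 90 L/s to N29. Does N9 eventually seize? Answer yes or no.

Round 1 — N22 at 180 > 150; N29 at 100 > 70. N22, N29 seize.
  N22 sheds 180 L/s to N21, N9: 90 each.
    N21: 50+90 = 140 > 130
    N9: 130+90 = 220 > 150
  N29 sheds 100 L/s to N9: 100 each.
    N9: 220+100 = 320 > 150
Round 2 — N21, N9 seize.
  N21 sheds 140 L/s to N10: 140 each.
    N10: 10+140 = 150 > 80
  N9 sheds 320 L/s to N10: 320 each.
    N10: 150+320 = 470 > 80
Round 3 — N10 seizes.
  N10 sheds 470 L/s: no online neighbours, lost.
No further seizures.

yes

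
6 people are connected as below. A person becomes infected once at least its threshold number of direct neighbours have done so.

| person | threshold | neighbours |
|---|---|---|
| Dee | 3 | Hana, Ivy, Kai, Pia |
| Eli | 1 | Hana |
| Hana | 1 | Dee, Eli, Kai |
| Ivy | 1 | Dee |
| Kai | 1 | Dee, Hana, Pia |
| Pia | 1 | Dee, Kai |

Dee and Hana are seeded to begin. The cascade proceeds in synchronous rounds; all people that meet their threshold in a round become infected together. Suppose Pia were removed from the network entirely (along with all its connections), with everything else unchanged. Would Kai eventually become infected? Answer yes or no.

yes

With Pia removed:
Round 1 — Dee, Hana become infected (initial).
Round 2 — checking thresholds:
  Eli: 1 of 1 neighbours ≥ 1, becomes infected.
  Ivy: 1 of 1 neighbours ≥ 1, becomes infected.
  Kai: 2 of 2 neighbours ≥ 1, becomes infected.
Round 3 — no new infections; cascade stops.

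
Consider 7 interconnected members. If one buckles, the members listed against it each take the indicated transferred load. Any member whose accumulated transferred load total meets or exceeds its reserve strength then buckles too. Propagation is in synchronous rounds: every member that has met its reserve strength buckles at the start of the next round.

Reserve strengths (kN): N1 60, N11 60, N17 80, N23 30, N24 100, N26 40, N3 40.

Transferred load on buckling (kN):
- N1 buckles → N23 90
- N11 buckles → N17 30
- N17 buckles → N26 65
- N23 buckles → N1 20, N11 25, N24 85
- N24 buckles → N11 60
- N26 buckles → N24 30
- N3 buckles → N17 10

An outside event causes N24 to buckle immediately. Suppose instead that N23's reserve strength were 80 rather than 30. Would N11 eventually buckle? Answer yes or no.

yes

With N23's reserve strength at 80:
Round 1 — N24 buckles (initial).
  N11: +60 → 60 ≥ 60
Round 2 — N11 buckles.
  N17: +30 → 30 < 80
No further bucklings.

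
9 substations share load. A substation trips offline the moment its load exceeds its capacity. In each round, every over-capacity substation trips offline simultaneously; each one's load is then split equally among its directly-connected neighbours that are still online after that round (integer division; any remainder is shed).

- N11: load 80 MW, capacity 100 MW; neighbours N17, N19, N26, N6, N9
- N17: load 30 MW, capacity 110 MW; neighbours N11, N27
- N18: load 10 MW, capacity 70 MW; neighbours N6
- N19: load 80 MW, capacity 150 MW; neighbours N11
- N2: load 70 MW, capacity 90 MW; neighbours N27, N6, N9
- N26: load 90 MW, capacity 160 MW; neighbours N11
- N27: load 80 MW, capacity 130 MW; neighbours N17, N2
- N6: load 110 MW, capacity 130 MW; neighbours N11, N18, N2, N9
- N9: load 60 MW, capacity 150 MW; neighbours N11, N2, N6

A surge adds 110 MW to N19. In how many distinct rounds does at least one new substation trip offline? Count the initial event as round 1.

6

Round 1 — N19 at 190 > 150. N19 trips offline.
  N19 sheds 190 MW to N11: 190 each.
    N11: 80+190 = 270 > 100
Round 2 — N11 trips offline.
  N11 sheds 270 MW to N17, N26, N6, N9: 67 each (2 lost).
    N17: 30+67 = 97 ≤ 110
    N26: 90+67 = 157 ≤ 160
    N6: 110+67 = 177 > 130
    N9: 60+67 = 127 ≤ 150
Round 3 — N6 trips offline.
  N6 sheds 177 MW to N18, N2, N9: 59 each.
    N18: 10+59 = 69 ≤ 70
    N2: 70+59 = 129 > 90
    N9: 127+59 = 186 > 150
Round 4 — N2, N9 trip offline.
  N2 sheds 129 MW to N27: 129 each.
    N27: 80+129 = 209 > 130
  N9 sheds 186 MW: no online neighbours, lost.
Round 5 — N27 trips offline.
  N27 sheds 209 MW to N17: 209 each.
    N17: 97+209 = 306 > 110
Round 6 — N17 trips offline.
  N17 sheds 306 MW: no online neighbours, lost.
No further trips.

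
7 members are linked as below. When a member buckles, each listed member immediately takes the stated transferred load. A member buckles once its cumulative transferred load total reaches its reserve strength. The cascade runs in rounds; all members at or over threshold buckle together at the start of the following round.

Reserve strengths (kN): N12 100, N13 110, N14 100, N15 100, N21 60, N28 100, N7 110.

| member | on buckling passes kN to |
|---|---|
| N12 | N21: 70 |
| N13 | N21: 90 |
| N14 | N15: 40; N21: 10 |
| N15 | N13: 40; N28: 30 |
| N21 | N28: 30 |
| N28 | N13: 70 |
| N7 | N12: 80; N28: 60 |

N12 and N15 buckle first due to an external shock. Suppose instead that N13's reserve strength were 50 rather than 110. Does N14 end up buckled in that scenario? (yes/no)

no

With N13's reserve strength at 50:
Round 1 — N12, N15 buckle (initial).
  N13: +40 → 40 < 50
  N21: +70 → 70 ≥ 60
  N28: +30 → 30 < 100
Round 2 — N21 buckles.
  N28: +30 → 60 < 100
No further bucklings.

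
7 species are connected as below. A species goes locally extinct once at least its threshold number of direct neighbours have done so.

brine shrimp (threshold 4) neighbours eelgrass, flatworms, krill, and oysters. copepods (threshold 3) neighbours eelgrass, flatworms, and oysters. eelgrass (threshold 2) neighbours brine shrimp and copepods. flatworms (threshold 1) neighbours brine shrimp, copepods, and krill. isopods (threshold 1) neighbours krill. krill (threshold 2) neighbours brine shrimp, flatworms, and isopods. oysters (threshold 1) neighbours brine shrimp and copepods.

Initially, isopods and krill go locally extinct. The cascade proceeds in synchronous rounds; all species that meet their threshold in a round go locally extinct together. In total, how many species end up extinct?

Round 1 — isopods, krill go locally extinct (initial).
Round 2 — checking thresholds:
  brine shrimp: 1 of 4 neighbours < 4, below threshold.
  flatworms: 1 of 3 neighbours ≥ 1, goes locally extinct.
Round 3 — no new extinctions; cascade stops.

3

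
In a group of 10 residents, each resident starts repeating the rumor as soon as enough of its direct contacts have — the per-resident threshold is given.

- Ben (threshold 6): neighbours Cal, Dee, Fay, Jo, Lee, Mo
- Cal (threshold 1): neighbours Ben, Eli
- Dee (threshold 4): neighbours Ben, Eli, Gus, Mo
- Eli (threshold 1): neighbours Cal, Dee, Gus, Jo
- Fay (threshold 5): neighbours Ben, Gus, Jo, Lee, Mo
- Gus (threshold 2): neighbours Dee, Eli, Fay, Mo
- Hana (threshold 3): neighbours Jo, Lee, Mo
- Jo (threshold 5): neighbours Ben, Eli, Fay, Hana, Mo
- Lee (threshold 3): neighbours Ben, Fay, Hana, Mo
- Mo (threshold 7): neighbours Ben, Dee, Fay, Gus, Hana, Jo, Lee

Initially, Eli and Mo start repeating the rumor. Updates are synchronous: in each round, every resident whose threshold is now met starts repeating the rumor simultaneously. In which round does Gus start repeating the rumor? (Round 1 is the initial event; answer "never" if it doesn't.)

2

Round 1 — Eli, Mo start repeating the rumor (initial).
Round 2 — checking thresholds:
  Ben: 1 of 6 neighbours < 6, below threshold.
  Cal: 1 of 2 neighbours ≥ 1, starts repeating the rumor.
  Dee: 2 of 4 neighbours < 4, below threshold.
  Fay: 1 of 5 neighbours < 5, below threshold.
  Gus: 2 of 4 neighbours ≥ 2, starts repeating the rumor.
  Hana: 1 of 3 neighbours < 3, below threshold.
  Jo: 2 of 5 neighbours < 5, below threshold.
  Lee: 1 of 4 neighbours < 3, below threshold.
Round 3 — no new spreads; cascade stops.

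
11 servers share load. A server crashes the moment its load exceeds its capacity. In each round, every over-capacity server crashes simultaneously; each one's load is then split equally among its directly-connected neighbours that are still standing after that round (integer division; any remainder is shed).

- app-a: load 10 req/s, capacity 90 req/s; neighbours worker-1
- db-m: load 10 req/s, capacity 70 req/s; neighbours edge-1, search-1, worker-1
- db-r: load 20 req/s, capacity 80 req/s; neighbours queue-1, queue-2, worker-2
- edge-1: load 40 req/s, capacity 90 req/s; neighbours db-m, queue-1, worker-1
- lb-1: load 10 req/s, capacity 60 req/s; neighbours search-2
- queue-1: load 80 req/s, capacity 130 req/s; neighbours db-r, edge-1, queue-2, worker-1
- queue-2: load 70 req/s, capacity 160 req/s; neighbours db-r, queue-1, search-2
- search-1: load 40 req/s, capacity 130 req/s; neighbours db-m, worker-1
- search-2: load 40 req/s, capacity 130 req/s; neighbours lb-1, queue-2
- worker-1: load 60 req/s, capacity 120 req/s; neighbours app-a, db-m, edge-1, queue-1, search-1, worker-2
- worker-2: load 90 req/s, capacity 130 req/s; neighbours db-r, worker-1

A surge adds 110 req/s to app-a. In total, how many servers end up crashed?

2

Round 1 — app-a at 120 > 90. app-a crashes.
  app-a sheds 120 req/s to worker-1: 120 each.
    worker-1: 60+120 = 180 > 120
Round 2 — worker-1 crashes.
  worker-1 sheds 180 req/s to db-m, edge-1, queue-1, search-1, worker-2: 36 each.
    db-m: 10+36 = 46 ≤ 70
    edge-1: 40+36 = 76 ≤ 90
    queue-1: 80+36 = 116 ≤ 130
    search-1: 40+36 = 76 ≤ 130
    worker-2: 90+36 = 126 ≤ 130
No further crashes.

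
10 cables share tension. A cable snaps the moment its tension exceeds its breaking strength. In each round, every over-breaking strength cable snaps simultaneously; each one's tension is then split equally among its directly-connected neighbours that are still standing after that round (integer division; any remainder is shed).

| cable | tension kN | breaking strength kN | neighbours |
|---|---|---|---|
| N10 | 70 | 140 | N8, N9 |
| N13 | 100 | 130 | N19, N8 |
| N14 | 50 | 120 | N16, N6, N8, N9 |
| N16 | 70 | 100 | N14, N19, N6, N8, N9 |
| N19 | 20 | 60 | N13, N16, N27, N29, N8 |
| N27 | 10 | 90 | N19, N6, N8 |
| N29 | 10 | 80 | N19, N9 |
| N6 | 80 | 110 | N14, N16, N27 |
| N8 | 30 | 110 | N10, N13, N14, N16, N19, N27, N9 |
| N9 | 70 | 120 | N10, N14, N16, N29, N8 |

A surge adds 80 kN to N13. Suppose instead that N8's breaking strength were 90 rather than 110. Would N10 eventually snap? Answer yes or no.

With N8's breaking strength at 90:
Round 1 — N13 at 180 > 130. N13 snaps.
  N13 sheds 180 kN to N19, N8: 90 each.
    N19: 20+90 = 110 > 60
    N8: 30+90 = 120 > 90
Round 2 — N19, N8 snap.
  N19 sheds 110 kN to N16, N27, N29: 36 each (2 lost).
    N16: 70+36 = 106 > 100
    N27: 10+36 = 46 ≤ 90
    N29: 10+36 = 46 ≤ 80
  N8 sheds 120 kN to N10, N14, N16, N27, N9: 24 each.
    N10: 70+24 = 94 ≤ 140
    N14: 50+24 = 74 ≤ 120
    N16: 106+24 = 130 > 100
    N27: 46+24 = 70 ≤ 90
    N9: 70+24 = 94 ≤ 120
Round 3 — N16 snaps.
  N16 sheds 130 kN to N14, N6, N9: 43 each (1 lost).
    N14: 74+43 = 117 ≤ 120
    N6: 80+43 = 123 > 110
    N9: 94+43 = 137 > 120
Round 4 — N6, N9 snap.
  N6 sheds 123 kN to N14, N27: 61 each (1 lost).
    N14: 117+61 = 178 > 120
    N27: 70+61 = 131 > 90
  N9 sheds 137 kN to N10, N14, N29: 45 each (2 lost).
    N10: 94+45 = 139 ≤ 140
    N14: 178+45 = 223 > 120
    N29: 46+45 = 91 > 80
Round 5 — N14, N27, N29 snap.
  N14 sheds 223 kN: no online neighbours, lost.
  N27 sheds 131 kN: no online neighbours, lost.
  N29 sheds 91 kN: no online neighbours, lost.
No further breaks.

no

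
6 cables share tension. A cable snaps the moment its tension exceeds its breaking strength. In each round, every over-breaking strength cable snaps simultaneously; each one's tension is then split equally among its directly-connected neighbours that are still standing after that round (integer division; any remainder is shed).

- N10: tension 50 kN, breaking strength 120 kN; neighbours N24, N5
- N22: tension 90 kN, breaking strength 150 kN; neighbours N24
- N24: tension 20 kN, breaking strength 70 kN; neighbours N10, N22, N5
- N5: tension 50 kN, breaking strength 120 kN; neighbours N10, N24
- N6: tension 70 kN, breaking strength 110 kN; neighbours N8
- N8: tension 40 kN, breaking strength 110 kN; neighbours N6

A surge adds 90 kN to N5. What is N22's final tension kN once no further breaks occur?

135

Round 1 — N5 at 140 > 120. N5 snaps.
  N5 sheds 140 kN to N10, N24: 70 each.
    N10: 50+70 = 120 ≤ 120
    N24: 20+70 = 90 > 70
Round 2 — N24 snaps.
  N24 sheds 90 kN to N10, N22: 45 each.
    N10: 120+45 = 165 > 120
    N22: 90+45 = 135 ≤ 150
Round 3 — N10 snaps.
  N10 sheds 165 kN: no online neighbours, lost.
No further breaks.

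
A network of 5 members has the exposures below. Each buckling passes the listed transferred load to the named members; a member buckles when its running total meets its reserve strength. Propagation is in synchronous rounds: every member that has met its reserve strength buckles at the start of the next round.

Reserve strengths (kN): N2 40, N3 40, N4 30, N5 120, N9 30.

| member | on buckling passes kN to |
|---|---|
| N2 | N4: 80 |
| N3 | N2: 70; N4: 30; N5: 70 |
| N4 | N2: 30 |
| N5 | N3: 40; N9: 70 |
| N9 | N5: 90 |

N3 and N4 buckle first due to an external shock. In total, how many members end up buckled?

3

Round 1 — N3, N4 buckle (initial).
  N2: +70+30 → 100 ≥ 40
  N5: +70 → 70 < 120
Round 2 — N2 buckles.
No further bucklings.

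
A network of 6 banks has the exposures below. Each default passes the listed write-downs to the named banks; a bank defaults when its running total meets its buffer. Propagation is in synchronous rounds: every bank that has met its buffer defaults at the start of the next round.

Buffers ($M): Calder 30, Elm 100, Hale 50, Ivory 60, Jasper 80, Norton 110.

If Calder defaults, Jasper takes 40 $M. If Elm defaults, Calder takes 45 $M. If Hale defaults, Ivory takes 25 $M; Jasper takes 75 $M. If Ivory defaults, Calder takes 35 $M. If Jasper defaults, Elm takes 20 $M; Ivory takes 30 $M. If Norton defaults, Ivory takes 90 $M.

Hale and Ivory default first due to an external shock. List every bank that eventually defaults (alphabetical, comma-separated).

Calder, Hale, Ivory, Jasper

Round 1 — Hale, Ivory default (initial).
  Calder: +35 → 35 ≥ 30
  Jasper: +75 → 75 < 80
Round 2 — Calder defaults.
  Jasper: +40 → 115 ≥ 80
Round 3 — Jasper defaults.
  Elm: +20 → 20 < 100
No further defaults.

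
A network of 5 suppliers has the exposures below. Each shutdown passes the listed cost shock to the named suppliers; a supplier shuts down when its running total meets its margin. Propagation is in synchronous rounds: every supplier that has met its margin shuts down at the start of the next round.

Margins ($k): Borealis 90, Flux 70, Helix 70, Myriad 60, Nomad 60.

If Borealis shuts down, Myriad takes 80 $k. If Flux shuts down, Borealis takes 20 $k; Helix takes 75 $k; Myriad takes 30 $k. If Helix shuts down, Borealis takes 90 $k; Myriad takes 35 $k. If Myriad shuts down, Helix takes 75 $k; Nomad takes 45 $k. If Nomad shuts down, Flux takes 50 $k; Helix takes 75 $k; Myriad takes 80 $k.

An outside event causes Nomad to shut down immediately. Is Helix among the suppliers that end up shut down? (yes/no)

Round 1 — Nomad shuts down (initial).
  Flux: +50 → 50 < 70
  Helix: +75 → 75 ≥ 70
  Myriad: +80 → 80 ≥ 60
Round 2 — Helix, Myriad shut down.
  Borealis: +90 → 90 ≥ 90
Round 3 — Borealis shuts down.
No further shutdowns.

yes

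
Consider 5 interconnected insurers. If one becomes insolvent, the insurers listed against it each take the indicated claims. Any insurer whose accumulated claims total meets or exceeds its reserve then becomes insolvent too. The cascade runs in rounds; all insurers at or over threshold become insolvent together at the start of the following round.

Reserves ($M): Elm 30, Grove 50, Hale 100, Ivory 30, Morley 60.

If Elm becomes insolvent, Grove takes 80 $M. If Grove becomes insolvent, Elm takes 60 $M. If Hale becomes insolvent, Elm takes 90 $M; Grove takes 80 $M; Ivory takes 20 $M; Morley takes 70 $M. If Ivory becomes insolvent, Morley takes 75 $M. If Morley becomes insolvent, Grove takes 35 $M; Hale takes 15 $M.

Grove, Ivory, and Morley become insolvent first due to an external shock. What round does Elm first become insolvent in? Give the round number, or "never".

2

Round 1 — Grove, Ivory, Morley become insolvent (initial).
  Elm: +60 → 60 ≥ 30
  Hale: +15 → 15 < 100
Round 2 — Elm becomes insolvent.
No further insolvencies.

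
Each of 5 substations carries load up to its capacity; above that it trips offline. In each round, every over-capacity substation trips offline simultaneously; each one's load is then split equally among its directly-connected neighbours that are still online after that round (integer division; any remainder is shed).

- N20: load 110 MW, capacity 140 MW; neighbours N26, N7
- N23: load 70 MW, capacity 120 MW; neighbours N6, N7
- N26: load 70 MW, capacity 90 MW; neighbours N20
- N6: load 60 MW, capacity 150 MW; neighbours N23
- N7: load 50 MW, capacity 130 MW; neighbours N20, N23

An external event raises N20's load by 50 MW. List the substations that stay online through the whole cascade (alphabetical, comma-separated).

N23, N6, N7

Round 1 — N20 at 160 > 140. N20 trips offline.
  N20 sheds 160 MW to N26, N7: 80 each.
    N26: 70+80 = 150 > 90
    N7: 50+80 = 130 ≤ 130
Round 2 — N26 trips offline.
  N26 sheds 150 MW: no online neighbours, lost.
No further trips.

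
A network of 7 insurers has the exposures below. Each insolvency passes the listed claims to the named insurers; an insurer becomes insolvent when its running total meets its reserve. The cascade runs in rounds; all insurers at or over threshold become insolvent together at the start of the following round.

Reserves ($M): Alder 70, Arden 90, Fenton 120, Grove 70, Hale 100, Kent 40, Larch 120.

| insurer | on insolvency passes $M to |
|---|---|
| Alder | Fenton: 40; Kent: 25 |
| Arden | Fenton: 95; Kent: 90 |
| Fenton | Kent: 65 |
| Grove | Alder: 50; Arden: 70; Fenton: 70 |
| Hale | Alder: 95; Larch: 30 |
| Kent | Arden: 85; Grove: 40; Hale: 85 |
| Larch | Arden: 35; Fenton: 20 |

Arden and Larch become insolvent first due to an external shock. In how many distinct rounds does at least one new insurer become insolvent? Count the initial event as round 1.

2

Round 1 — Arden, Larch become insolvent (initial).
  Fenton: +95+20 → 115 < 120
  Kent: +90 → 90 ≥ 40
Round 2 — Kent becomes insolvent.
  Grove: +40 → 40 < 70
  Hale: +85 → 85 < 100
No further insolvencies.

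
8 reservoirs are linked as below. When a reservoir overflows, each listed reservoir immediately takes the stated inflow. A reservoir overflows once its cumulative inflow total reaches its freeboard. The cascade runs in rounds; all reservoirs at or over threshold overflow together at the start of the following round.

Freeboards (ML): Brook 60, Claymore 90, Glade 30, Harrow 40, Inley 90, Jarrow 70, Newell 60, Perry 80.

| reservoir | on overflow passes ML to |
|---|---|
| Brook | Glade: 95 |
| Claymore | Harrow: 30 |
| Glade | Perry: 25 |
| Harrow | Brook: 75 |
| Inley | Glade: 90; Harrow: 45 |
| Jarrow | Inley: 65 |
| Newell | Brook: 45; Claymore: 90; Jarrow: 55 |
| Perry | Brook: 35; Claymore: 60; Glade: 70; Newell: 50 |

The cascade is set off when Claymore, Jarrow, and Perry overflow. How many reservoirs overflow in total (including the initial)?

Round 1 — Claymore, Jarrow, Perry overflow (initial).
  Brook: +35 → 35 < 60
  Glade: +70 → 70 ≥ 30
  Harrow: +30 → 30 < 40
  Inley: +65 → 65 < 90
  Newell: +50 → 50 < 60
Round 2 — Glade overflows.
No further overflows.

4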